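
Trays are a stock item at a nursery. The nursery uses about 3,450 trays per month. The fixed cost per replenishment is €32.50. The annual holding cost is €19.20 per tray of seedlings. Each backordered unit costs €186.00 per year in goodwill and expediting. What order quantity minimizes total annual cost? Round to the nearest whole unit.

Q* ≈ 393 trays

Annual demand D = 3,450 × 12 = 41,400.
With planned backorders, Q* = √(2DS/H) · √((H+B)/B).
√(2DS/H) = √(2 × 41,400 × 32.5 / 19.2) = 374.374.
√((H+B)/B) = √((19.2+186)/186) = 1.0503.
Q* ≈ 393.223.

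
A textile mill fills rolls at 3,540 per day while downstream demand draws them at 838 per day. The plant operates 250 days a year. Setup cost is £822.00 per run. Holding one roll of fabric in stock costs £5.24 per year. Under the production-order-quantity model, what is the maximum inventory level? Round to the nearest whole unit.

Annual demand D = 838 × 250 = 209,500.
Production build-up factor (1 − d/p) = 1 − 838/3,540 = 0.7633.
Q* = √(2DS / (H(1 − d/p))) = √(2 × 209,500 × 822 / (5.24 × 0.7633)).
= √(344,418,000 / 3.9996) ≈ 9279.749.
Maximum inventory = Q*(1 − d/p) = 9279.749 × 0.7633 ≈ 7083.018.

I_max ≈ 7,083 rolls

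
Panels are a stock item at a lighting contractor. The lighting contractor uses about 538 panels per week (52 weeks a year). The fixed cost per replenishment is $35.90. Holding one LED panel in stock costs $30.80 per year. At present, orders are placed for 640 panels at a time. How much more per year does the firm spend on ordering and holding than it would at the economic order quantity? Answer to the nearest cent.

Annual demand D = 538 × 52 = 27,976.
EOQ = √(2DS/H) = √(2 × 27,976 × 35.9 / 30.8) ≈ 255.38.
Cost at Q* = (D/Q*)S + (Q*/2)H = √(2DSH) ≈ $7,865.57.
Cost at Q = 640: (27,976/640)×35.9 + (640/2)×30.8 = $1,569.28 + $9,856.00 = $11,425.28.
Excess = $11,425.28 − $7,865.57 = $3,559.71.

Extra cost ≈ $3,559.71 per year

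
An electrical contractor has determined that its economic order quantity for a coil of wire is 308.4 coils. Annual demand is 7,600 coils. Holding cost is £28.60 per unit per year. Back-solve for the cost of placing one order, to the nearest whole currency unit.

S ≈ £179

Squaring Q* = √(2DS/H) gives Q*² = 2DS/H.
From Q* = √(2DS/H): S = Q*²H / (2D) = 308.4² × 28.6 / (2 × 7,600) = 178.9580.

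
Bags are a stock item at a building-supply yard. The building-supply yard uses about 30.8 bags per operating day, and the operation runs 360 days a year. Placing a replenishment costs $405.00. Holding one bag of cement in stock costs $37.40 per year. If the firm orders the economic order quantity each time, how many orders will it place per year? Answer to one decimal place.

N ≈ 22.6 orders per year

Annual demand D = 30.8 × 360 = 11,088.
Q* = √(2DS/H) = √(2 × 11,088 × 405 / 37.4) ≈ 490.04.
Orders per year = D / Q* = 11,088 / 490.04 ≈ 22.627.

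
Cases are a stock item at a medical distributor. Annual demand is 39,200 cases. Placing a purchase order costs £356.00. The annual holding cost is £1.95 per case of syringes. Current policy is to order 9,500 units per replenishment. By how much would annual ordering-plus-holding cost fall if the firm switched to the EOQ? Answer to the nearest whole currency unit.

EOQ = √(2DS/H) = √(2 × 39,200 × 356 / 1.95) ≈ 3783.26.
Cost at Q* = (D/Q*)S + (Q*/2)H = √(2DSH) ≈ £7,377.35.
Cost at Q = 9,500: (39,200/9,500)×356 + (9,500/2)×1.95 = £1,468.97 + £9,262.50 = £10,731.47.
Excess = £10,731.47 − £7,377.35 = £3,354.12.

Extra cost ≈ £3,354 per year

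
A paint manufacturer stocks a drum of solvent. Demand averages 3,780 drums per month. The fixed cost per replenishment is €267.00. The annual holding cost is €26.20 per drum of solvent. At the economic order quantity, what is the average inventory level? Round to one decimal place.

Annual demand D = 3,780 × 12 = 45,360.
Q* = √(2DS/H) = √(2 × 45,360 × 267 / 26.2) ≈ 961.52.
Average inventory = Q*/2 ≈ 961.52 / 2 = 480.758.

Average inventory ≈ 480.8 drums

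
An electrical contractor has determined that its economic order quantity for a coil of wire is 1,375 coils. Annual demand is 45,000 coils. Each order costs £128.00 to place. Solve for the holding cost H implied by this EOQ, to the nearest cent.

H ≈ £6.09

The basic EOQ model gives Q* = √(2DS/H); rearrange for the unknown.
From Q* = √(2DS/H): H = 2DS / Q*² = 2 × 45,000 × 128 / 1,375² = 6.0932.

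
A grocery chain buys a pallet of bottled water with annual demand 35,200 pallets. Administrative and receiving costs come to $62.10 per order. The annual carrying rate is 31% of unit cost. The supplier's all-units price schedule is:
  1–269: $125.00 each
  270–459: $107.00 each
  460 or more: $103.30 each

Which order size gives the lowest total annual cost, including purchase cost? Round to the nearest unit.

Holding cost per unit per year at price C is H = 0.31·C.
Evaluate total cost at each tier's feasible EOQ or, if the EOQ is below the tier, at the tier's minimum quantity.
Tier 1 ($125.00): EOQ = 335.9 exceeds tier's upper bound 269, so this tier is dominated.
EOQ at $107.00 = 363.0 (feasible in tier 2): TC = 35,200×$107.00 + (35,200/363.0)×62.1 + (363.0/2)×0.31×$107.00 = $3,778,442.17.
EOQ at $103.30 = 369.5 < 460, so use break Q=460: TC = 35,200×$103.30 + (35,200/460.0)×62.1 + (460.0/2)×0.31×$103.30 = $3,648,277.29.
Lowest total cost is $3,648,277.29 at Q = 460.0.

Q* ≈ 460 pallets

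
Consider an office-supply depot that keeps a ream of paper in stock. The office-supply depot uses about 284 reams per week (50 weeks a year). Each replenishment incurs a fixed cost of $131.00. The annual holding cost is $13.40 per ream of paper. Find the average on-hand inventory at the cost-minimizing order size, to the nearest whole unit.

Average inventory ≈ 263 reams

Annual demand D = 284 × 50 = 14,200.
EOQ = √(2DS/H) = √(2 × 14,200 × 131 / 13.4) ≈ 526.92.
Average inventory = Q*/2 ≈ 526.92 / 2 = 263.459.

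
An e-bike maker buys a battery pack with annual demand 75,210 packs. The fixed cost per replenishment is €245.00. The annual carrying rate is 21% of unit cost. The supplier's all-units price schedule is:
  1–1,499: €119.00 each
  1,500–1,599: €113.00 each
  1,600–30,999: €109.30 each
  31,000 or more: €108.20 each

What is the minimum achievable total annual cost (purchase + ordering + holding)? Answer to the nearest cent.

TC* ≈ €8,250,331.93

Holding cost per unit per year at price C is H = 0.21·C.
For each price level, check whether its EOQ is feasible; otherwise the best quantity at that price is the breakpoint.
EOQ at €119.00 = 1214.4 (feasible in tier 1): TC = 75,210×€119.00 + (75,210/1214.4)×245 + (1214.4/2)×0.21×€119.00 = €8,980,337.22.
EOQ at €113.00 = 1246.2 < 1500, so use break Q=1500: TC = 75,210×€113.00 + (75,210/1500.0)×245 + (1500.0/2)×0.21×€113.00 = €8,528,811.80.
EOQ at €109.30 = 1267.1 < 1600, so use break Q=1600: TC = 75,210×€109.30 + (75,210/1600.0)×245 + (1600.0/2)×0.21×€109.30 = €8,250,331.93.
EOQ at €108.20 = 1273.5 < 31000, so use break Q=31000: TC = 75,210×€108.20 + (75,210/31000.0)×245 + (31000.0/2)×0.21×€108.20 = €8,490,507.40.
Lowest total cost among the candidates is at Q = 1600.0.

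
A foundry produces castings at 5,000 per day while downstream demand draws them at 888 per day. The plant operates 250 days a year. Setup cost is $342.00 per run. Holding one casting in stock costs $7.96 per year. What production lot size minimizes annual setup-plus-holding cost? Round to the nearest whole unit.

Annual demand D = 888 × 250 = 222,000.
Production build-up factor (1 − d/p) = 1 − 888/5,000 = 0.8224.
Q* = √(2DS / (H(1 − d/p))) = √(2 × 222,000 × 342 / (7.96 × 0.8224)).
= √(151,848,000 / 6.5463) ≈ 4816.222.

Q* ≈ 4,816 castings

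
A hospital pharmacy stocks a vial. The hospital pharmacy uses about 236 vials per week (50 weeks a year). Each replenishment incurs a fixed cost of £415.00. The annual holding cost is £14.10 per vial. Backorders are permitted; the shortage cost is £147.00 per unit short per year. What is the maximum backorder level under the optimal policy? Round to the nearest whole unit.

Annual demand D = 236 × 50 = 11,800.
With planned backorders, Q* = √(2DS/H) · √((H+B)/B).
√(2DS/H) = √(2 × 11,800 × 415 / 14.1) = 833.433.
√((H+B)/B) = √((14.1+147)/147) = 1.0469.
Q* ≈ 872.488.
S* = Q* · H/(H+B) = 872.488 × 14.1/161.1 ≈ 76.363.

S* ≈ 76 vials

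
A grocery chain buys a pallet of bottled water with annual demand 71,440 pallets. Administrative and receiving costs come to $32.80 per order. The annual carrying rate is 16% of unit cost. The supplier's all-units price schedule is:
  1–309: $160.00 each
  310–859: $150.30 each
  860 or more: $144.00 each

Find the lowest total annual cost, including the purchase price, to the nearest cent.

TC* ≈ $10,299,991.89

Holding cost per unit per year at price C is H = 0.16·C.
Candidates are each tier's EOQ (if it falls in that tier) and each price-break quantity.
Tier 1 ($160.00): EOQ = 427.9 exceeds tier's upper bound 309, so this tier is dominated.
EOQ at $150.30 = 441.5 (feasible in tier 2): TC = 71,440×$150.30 + (71,440/441.5)×32.8 + (441.5/2)×0.16×$150.30 = $10,748,048.03.
EOQ at $144.00 = 451.0 < 860, so use break Q=860: TC = 71,440×$144.00 + (71,440/860.0)×32.8 + (860.0/2)×0.16×$144.00 = $10,299,991.89.
Lowest total cost among the candidates is at Q = 860.0.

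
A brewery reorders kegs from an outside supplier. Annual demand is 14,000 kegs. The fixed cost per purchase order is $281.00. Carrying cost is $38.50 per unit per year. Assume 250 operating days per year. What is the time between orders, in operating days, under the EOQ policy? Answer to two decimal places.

Q* = √(2DS/H) = √(2 × 14,000 × 281 / 38.5) ≈ 452.07.
Cycle time = Q*/D × 250 = 452.07 / 14,000 × 250 ≈ 8.073 days.

T ≈ 8.07 days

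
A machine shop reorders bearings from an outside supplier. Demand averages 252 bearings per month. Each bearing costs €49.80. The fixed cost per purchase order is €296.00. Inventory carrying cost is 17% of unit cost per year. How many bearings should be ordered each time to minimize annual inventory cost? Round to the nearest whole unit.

Q* ≈ 460 bearings

Annual demand D = 252 × 12 = 3,024.
Holding cost H = 0.17 × €49.80 = €8.4660 per unit per year.
EOQ = √(2DS / H) = √(2 × 3,024 × 296 / 8.466).
= √(1,790,208 / 8.466) = √211,458.54 ≈ 459.846.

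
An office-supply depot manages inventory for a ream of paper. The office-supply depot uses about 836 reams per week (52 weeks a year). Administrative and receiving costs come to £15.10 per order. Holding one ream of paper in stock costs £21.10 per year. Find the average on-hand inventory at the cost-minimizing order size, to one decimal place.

Average inventory ≈ 124.7 reams

Annual demand D = 836 × 52 = 43,472.
Q* = √(2DS/H) = √(2 × 43,472 × 15.1 / 21.1) ≈ 249.44.
Average inventory = Q*/2 ≈ 249.44 / 2 = 124.720.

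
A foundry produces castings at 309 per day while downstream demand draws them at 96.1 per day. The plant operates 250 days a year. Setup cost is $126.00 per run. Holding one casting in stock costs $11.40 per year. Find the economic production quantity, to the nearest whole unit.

Q* ≈ 878 castings

Annual demand D = 96.1 × 250 = 24,025.
Production build-up factor (1 − d/p) = 1 − 96.1/309 = 0.6890.
Q* = √(2DS / (H(1 − d/p))) = √(2 × 24,025 × 126 / (11.4 × 0.6890)).
= √(6,054,300 / 7.8546) ≈ 877.952.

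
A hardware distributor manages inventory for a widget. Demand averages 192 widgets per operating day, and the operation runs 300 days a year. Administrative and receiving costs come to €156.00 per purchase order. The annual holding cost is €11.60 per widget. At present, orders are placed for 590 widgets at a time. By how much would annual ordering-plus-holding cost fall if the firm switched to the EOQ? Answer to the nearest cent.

Extra cost ≈ €4,213.48 per year

Annual demand D = 192 × 300 = 57,600.
EOQ = √(2DS/H) = √(2 × 57,600 × 156 / 11.6) ≈ 1244.69.
Cost at Q* = (D/Q*)S + (Q*/2)H = √(2DSH) ≈ €14,438.35.
Cost at Q = 590: (57,600/590)×156 + (590/2)×11.6 = €15,229.83 + €3,422.00 = €18,651.83.
Excess = €18,651.83 − €14,438.35 = €4,213.48.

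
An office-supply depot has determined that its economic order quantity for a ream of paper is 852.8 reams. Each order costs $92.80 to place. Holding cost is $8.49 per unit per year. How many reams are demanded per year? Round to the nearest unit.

D ≈ 33,268 reams per year

Invert the EOQ relation Q*² = 2DS/H.
From Q* = √(2DS/H): D = Q*²H / (2S) = 852.8² × 8.49 / (2 × 92.8) = 33267.802.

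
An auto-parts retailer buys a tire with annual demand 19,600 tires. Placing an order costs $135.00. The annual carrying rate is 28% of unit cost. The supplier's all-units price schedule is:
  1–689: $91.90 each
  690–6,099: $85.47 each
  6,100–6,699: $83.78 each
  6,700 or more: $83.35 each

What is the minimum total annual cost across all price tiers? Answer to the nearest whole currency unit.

Holding cost per unit per year at price C is H = 0.28·C.
Evaluate total cost at each tier's feasible EOQ or, if the EOQ is below the tier, at the tier's minimum quantity.
EOQ at $91.90 = 453.5 (feasible in tier 1): TC = 19,600×$91.90 + (19,600/453.5)×135 + (453.5/2)×0.28×$91.90 = $1,812,909.35.
EOQ at $85.47 = 470.2 < 690, so use break Q=690: TC = 19,600×$85.47 + (19,600/690.0)×135 + (690.0/2)×0.28×$85.47 = $1,687,303.18.
EOQ at $83.78 = 475.0 < 6100, so use break Q=6100: TC = 19,600×$83.78 + (19,600/6100.0)×135 + (6100.0/2)×0.28×$83.78 = $1,714,069.89.
EOQ at $83.35 = 476.2 < 6700, so use break Q=6700: TC = 19,600×$83.35 + (19,600/6700.0)×135 + (6700.0/2)×0.28×$83.35 = $1,712,237.23.
Lowest total cost among the candidates is at Q = 690.0.

TC* ≈ $1,687,303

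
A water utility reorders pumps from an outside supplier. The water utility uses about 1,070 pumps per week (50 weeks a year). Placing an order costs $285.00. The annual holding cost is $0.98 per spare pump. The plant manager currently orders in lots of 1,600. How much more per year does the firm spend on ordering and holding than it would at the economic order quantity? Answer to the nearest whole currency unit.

Annual demand D = 1,070 × 50 = 53,500.
EOQ = √(2DS/H) = √(2 × 53,500 × 285 / 0.98) ≈ 5578.29.
Cost at Q* = (D/Q*)S + (Q*/2)H = √(2DSH) ≈ $5,466.73.
Cost at Q = 1,600: (53,500/1,600)×285 + (1,600/2)×0.98 = $9,529.69 + $784.00 = $10,313.69.
Excess = $10,313.69 − $5,466.73 = $4,846.96.

Extra cost ≈ $4,847 per year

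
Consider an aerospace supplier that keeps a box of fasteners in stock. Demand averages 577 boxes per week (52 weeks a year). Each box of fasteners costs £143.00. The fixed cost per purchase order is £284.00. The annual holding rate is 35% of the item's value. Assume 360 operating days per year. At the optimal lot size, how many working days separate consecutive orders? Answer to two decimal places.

T ≈ 7.00 days

Annual demand D = 577 × 52 = 30,004.
Holding cost H = 0.35 × £143.00 = £50.0500 per unit per year.
Q* = √(2DS/H) = √(2 × 30,004 × 284 / 50.05) ≈ 583.53.
Cycle time = Q*/D × 360 = 583.53 / 30,004 × 360 ≈ 7.001 days.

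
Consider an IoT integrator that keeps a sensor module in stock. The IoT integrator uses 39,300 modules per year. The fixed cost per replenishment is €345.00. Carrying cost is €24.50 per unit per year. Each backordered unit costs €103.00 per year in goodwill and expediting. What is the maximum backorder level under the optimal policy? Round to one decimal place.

S* ≈ 224.9 modules

With planned backorders, Q* = √(2DS/H) · √((H+B)/B).
√(2DS/H) = √(2 × 39,300 × 345 / 24.5) = 1052.053.
√((H+B)/B) = √((24.5+103)/103) = 1.1126.
Q* ≈ 1170.508.
S* = Q* · H/(H+B) = 1170.508 × 24.5/127.5 ≈ 224.921.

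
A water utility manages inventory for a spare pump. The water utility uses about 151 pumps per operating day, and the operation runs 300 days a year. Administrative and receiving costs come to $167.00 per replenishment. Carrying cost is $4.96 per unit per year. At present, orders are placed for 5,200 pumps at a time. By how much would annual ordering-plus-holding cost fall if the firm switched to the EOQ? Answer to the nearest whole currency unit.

Extra cost ≈ $5,688 per year

Annual demand D = 151 × 300 = 45,300.
EOQ = √(2DS/H) = √(2 × 45,300 × 167 / 4.96) ≈ 1746.55.
Cost at Q* = (D/Q*)S + (Q*/2)H = √(2DSH) ≈ $8,662.90.
Cost at Q = 5,200: (45,300/5,200)×167 + (5,200/2)×4.96 = $1,454.83 + $12,896.00 = $14,350.83.
Excess = $14,350.83 − $8,662.90 = $5,687.93.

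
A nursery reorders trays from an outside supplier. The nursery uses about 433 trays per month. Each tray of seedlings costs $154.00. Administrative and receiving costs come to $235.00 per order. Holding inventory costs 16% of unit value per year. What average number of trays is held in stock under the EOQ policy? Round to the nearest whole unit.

Annual demand D = 433 × 12 = 5,196.
Holding cost H = 0.16 × $154.00 = $24.6400 per unit per year.
Q* = √(2DS/H) = √(2 × 5,196 × 235 / 24.64) ≈ 314.82.
Average inventory = Q*/2 ≈ 314.82 / 2 = 157.410.

Average inventory ≈ 157 trays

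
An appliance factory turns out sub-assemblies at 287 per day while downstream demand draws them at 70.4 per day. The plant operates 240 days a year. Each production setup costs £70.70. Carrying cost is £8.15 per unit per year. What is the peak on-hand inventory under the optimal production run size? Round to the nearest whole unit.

Annual demand D = 70.4 × 240 = 16,896.
Production build-up factor (1 − d/p) = 1 − 70.4/287 = 0.7547.
Q* = √(2DS / (H(1 − d/p))) = √(2 × 16,896 × 70.7 / (8.15 × 0.7547)).
= √(2,389,094.4 / 6.1508) ≈ 623.232.
Maximum inventory = Q*(1 − d/p) = 623.232 × 0.7547 ≈ 470.355.

I_max ≈ 470 sub-assemblies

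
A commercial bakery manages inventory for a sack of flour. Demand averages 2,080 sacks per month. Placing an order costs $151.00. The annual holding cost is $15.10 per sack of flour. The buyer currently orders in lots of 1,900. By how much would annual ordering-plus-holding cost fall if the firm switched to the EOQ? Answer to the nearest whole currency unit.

Annual demand D = 2,080 × 12 = 24,960.
EOQ = √(2DS/H) = √(2 × 24,960 × 151 / 15.1) ≈ 706.54.
Cost at Q* = (D/Q*)S + (Q*/2)H = √(2DSH) ≈ $10,668.77.
Cost at Q = 1,900: (24,960/1,900)×151 + (1,900/2)×15.1 = $1,983.66 + $14,345.00 = $16,328.66.
Excess = $16,328.66 − $10,668.77 = $5,659.90.

Extra cost ≈ $5,660 per year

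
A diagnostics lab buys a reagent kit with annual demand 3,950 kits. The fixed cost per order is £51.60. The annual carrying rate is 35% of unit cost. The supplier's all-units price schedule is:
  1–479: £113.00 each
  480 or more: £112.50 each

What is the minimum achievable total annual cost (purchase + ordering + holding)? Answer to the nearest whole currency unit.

TC* ≈ £450,365

Holding cost per unit per year at price C is H = 0.35·C.
Evaluate total cost at each tier's feasible EOQ or, if the EOQ is below the tier, at the tier's minimum quantity.
EOQ at £113.00 = 101.5 (feasible in tier 1): TC = 3,950×£113.00 + (3,950/101.5)×51.6 + (101.5/2)×0.35×£113.00 = £450,365.24.
EOQ at £112.50 = 101.7 < 480, so use break Q=480: TC = 3,950×£112.50 + (3,950/480.0)×51.6 + (480.0/2)×0.35×£112.50 = £454,249.62.
Lowest total cost among the candidates is at Q = 101.5.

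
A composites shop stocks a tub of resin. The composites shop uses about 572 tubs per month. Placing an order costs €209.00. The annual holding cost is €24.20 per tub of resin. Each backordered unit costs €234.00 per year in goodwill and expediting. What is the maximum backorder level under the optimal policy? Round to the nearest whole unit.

S* ≈ 34 tubs

Annual demand D = 572 × 12 = 6,864.
With planned backorders, Q* = √(2DS/H) · √((H+B)/B).
√(2DS/H) = √(2 × 6,864 × 209 / 24.2) = 344.325.
√((H+B)/B) = √((24.2+234)/234) = 1.0504.
Q* ≈ 361.692.
S* = Q* · H/(H+B) = 361.692 × 24.2/258.2 ≈ 33.900.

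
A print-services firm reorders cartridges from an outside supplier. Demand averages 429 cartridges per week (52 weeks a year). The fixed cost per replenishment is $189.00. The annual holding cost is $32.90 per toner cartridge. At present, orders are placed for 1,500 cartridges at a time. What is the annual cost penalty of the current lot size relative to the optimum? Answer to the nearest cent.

Annual demand D = 429 × 52 = 22,308.
EOQ = √(2DS/H) = √(2 × 22,308 × 189 / 32.9) ≈ 506.27.
Cost at Q* = (D/Q*)S + (Q*/2)H = √(2DSH) ≈ $16,656.13.
Cost at Q = 1,500: (22,308/1,500)×189 + (1,500/2)×32.9 = $2,810.81 + $24,675.00 = $27,485.81.
Excess = $27,485.81 − $16,656.13 = $10,829.68.

Extra cost ≈ $10,829.68 per year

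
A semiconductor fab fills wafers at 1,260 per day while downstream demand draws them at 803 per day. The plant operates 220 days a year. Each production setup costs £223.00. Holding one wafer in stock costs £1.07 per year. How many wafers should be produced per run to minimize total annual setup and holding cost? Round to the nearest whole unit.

Annual demand D = 803 × 220 = 176,660.
Production build-up factor (1 − d/p) = 1 − 803/1,260 = 0.3627.
Q* = √(2DS / (H(1 − d/p))) = √(2 × 176,660 × 223 / (1.07 × 0.3627)).
= √(78,790,360 / 0.3881) ≈ 14248.588.

Q* ≈ 14,249 wafers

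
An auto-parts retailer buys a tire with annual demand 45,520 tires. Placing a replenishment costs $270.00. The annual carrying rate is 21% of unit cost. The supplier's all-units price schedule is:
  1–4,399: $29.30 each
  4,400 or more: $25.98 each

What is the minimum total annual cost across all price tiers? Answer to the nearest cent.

Holding cost per unit per year at price C is H = 0.21·C.
For each price level, check whether its EOQ is feasible; otherwise the best quantity at that price is the breakpoint.
EOQ at $29.30 = 1998.7 (feasible in tier 1): TC = 45,520×$29.30 + (45,520/1998.7)×270 + (1998.7/2)×0.21×$29.30 = $1,346,034.20.
EOQ at $25.98 = 2122.6 < 4400, so use break Q=4400: TC = 45,520×$25.98 + (45,520/4400.0)×270 + (4400.0/2)×0.21×$25.98 = $1,197,405.63.
Lowest total cost among the candidates is at Q = 4400.0.

TC* ≈ $1,197,405.63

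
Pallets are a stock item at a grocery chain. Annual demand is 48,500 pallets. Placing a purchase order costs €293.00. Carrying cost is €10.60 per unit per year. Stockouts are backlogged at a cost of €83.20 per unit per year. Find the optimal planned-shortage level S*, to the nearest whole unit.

With planned backorders, Q* = √(2DS/H) · √((H+B)/B).
√(2DS/H) = √(2 × 48,500 × 293 / 10.6) = 1637.445.
√((H+B)/B) = √((10.6+83.2)/83.2) = 1.0618.
Q* ≈ 1738.627.
S* = Q* · H/(H+B) = 1738.627 × 10.6/93.8 ≈ 196.476.

S* ≈ 196 pallets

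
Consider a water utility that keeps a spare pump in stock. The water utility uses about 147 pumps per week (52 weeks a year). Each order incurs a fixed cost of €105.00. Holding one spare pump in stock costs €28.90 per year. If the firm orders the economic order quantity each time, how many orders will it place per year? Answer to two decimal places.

N ≈ 32.43 orders per year

Annual demand D = 147 × 52 = 7,644.
EOQ = √(2DS/H) = √(2 × 7,644 × 105 / 28.9) ≈ 235.68.
Orders per year = D / Q* = 7,644 / 235.68 ≈ 32.434.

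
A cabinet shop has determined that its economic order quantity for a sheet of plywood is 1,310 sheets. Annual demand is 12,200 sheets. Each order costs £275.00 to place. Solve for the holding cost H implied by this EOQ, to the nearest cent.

The basic EOQ model gives Q* = √(2DS/H); rearrange for the unknown.
From Q* = √(2DS/H): H = 2DS / Q*² = 2 × 12,200 × 275 / 1,310² = 3.9100.

H ≈ £3.91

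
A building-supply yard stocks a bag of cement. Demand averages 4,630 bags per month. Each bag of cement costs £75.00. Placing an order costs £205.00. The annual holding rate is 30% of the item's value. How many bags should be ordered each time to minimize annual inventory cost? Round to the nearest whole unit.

Q* ≈ 1,006 bags

Annual demand D = 4,630 × 12 = 55,560.
Holding cost H = 0.30 × £75.00 = £22.5000 per unit per year.
EOQ = √(2DS / H) = √(2 × 55,560 × 205 / 22.5).
= √(22,779,600 / 22.5) = √1,012,426.6667 ≈ 1006.194.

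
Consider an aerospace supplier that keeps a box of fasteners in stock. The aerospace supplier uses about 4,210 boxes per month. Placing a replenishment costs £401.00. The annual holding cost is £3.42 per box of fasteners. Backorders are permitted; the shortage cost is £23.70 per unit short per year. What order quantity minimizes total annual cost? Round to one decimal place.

Annual demand D = 4,210 × 12 = 50,520.
With planned backorders, Q* = √(2DS/H) · √((H+B)/B).
√(2DS/H) = √(2 × 50,520 × 401 / 3.42) = 3441.960.
√((H+B)/B) = √((3.42+23.7)/23.7) = 1.0697.
Q* ≈ 3681.938.

Q* ≈ 3,681.9 boxes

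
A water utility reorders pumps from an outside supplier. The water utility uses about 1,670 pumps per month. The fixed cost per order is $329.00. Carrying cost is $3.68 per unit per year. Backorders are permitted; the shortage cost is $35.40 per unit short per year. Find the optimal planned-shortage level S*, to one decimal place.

Annual demand D = 1,670 × 12 = 20,040.
With planned backorders, Q* = √(2DS/H) · √((H+B)/B).
√(2DS/H) = √(2 × 20,040 × 329 / 3.68) = 1892.945.
√((H+B)/B) = √((3.68+35.4)/35.4) = 1.0507.
Q* ≈ 1988.903.
S* = Q* · H/(H+B) = 1988.903 × 3.68/39.08 ≈ 187.287.

S* ≈ 187.3 pumps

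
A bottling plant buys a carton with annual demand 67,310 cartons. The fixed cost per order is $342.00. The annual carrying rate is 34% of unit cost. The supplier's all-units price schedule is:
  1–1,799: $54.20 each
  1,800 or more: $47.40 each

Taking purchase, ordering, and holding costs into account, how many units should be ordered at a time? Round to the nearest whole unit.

Q* ≈ 1,800 cartons

Holding cost per unit per year at price C is H = 0.34·C.
Candidates are each tier's EOQ (if it falls in that tier) and each price-break quantity.
EOQ at $54.20 = 1580.6 (feasible in tier 1): TC = 67,310×$54.20 + (67,310/1580.6)×342 + (1580.6/2)×0.34×$54.20 = $3,677,329.75.
EOQ at $47.40 = 1690.2 < 1800, so use break Q=1800: TC = 67,310×$47.40 + (67,310/1800.0)×342 + (1800.0/2)×0.34×$47.40 = $3,217,787.30.
Lowest total cost is $3,217,787.30 at Q = 1800.0.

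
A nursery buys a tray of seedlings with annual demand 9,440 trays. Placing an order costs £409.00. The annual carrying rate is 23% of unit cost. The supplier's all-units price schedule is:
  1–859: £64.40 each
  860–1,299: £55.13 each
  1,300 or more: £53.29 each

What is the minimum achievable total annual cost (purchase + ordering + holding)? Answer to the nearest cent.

Holding cost per unit per year at price C is H = 0.23·C.
Evaluate total cost at each tier's feasible EOQ or, if the EOQ is below the tier, at the tier's minimum quantity.
EOQ at £64.40 = 722.0 (feasible in tier 1): TC = 9,440×£64.40 + (9,440/722.0)×409 + (722.0/2)×0.23×£64.40 = £618,630.72.
EOQ at £55.13 = 780.4 < 860, so use break Q=860: TC = 9,440×£55.13 + (9,440/860.0)×409 + (860.0/2)×0.23×£55.13 = £530,369.05.
EOQ at £53.29 = 793.7 < 1300, so use break Q=1300: TC = 9,440×£53.29 + (9,440/1300.0)×409 + (1300.0/2)×0.23×£53.29 = £513,994.42.
Lowest total cost among the candidates is at Q = 1300.0.

TC* ≈ £513,994.42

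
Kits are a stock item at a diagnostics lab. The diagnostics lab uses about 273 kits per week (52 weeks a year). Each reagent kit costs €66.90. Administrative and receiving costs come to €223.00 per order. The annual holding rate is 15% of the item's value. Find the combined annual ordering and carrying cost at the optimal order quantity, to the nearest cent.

TC* ≈ €7,970.93

Annual demand D = 273 × 52 = 14,196.
Holding cost H = 0.15 × €66.90 = €10.0350 per unit per year.
EOQ = √(2DS/H) = √(2 × 14,196 × 223 / 10.035) ≈ 794.31.
At the optimum the two cost components are equal, so total cost = 2·(Q*/2)H = Q*·H.
Minimum total = √(2DSH) = √(2 × 14,196 × 223 × 10.035) ≈ 7970.932.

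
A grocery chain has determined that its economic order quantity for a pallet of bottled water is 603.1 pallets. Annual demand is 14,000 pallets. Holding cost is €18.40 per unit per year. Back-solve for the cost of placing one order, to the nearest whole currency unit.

The basic EOQ model gives Q* = √(2DS/H); rearrange for the unknown.
From Q* = √(2DS/H): S = Q*²H / (2D) = 603.1² × 18.4 / (2 × 14,000) = 239.0223.

S ≈ €239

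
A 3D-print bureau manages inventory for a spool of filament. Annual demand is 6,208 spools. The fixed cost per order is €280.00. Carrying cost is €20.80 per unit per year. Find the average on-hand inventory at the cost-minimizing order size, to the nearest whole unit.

The optimal lot size = √(2DS/H) = √(2 × 6,208 × 280 / 20.8) ≈ 408.83.
Average inventory = Q*/2 ≈ 408.83 / 2 = 204.413.

Average inventory ≈ 204 spools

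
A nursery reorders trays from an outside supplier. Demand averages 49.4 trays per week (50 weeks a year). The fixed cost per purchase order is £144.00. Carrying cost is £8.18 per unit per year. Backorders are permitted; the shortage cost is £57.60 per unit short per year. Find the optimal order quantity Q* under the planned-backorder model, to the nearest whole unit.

Q* ≈ 315 trays

Annual demand D = 49.4 × 50 = 2,470.
With planned backorders, Q* = √(2DS/H) · √((H+B)/B).
√(2DS/H) = √(2 × 2,470 × 144 / 8.18) = 294.895.
√((H+B)/B) = √((8.18+57.6)/57.6) = 1.0687.
Q* ≈ 315.140.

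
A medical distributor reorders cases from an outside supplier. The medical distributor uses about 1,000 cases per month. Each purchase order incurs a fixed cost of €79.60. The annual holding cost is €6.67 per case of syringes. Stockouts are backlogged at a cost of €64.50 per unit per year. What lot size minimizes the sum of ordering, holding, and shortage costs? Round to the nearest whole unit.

Annual demand D = 1,000 × 12 = 12,000.
With planned backorders, Q* = √(2DS/H) · √((H+B)/B).
√(2DS/H) = √(2 × 12,000 × 79.6 / 6.67) = 535.179.
√((H+B)/B) = √((6.67+64.5)/64.5) = 1.0504.
Q* ≈ 562.170.

Q* ≈ 562 cases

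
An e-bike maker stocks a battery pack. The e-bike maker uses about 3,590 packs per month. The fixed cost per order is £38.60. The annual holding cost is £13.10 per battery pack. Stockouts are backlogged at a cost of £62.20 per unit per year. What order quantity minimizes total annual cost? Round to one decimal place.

Annual demand D = 3,590 × 12 = 43,080.
With planned backorders, Q* = √(2DS/H) · √((H+B)/B).
√(2DS/H) = √(2 × 43,080 × 38.6 / 13.1) = 503.861.
√((H+B)/B) = √((13.1+62.2)/62.2) = 1.1003.
Q* ≈ 554.387.

Q* ≈ 554.4 packs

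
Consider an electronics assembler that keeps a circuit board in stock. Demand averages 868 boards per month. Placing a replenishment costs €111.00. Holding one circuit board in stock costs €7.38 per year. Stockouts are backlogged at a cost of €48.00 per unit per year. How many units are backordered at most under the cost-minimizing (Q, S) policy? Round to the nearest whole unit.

S* ≈ 80 boards

Annual demand D = 868 × 12 = 10,416.
With planned backorders, Q* = √(2DS/H) · √((H+B)/B).
√(2DS/H) = √(2 × 10,416 × 111 / 7.38) = 559.756.
√((H+B)/B) = √((7.38+48)/48) = 1.0741.
Q* ≈ 601.249.
S* = Q* · H/(H+B) = 601.249 × 7.38/55.38 ≈ 80.123.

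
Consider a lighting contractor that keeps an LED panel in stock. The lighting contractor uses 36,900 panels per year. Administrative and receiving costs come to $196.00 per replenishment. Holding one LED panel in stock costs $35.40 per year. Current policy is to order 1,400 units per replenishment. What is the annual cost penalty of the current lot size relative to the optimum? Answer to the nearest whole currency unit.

Extra cost ≈ $7,317 per year

EOQ = √(2DS/H) = √(2 × 36,900 × 196 / 35.4) ≈ 639.23.
Cost at Q* = (D/Q*)S + (Q*/2)H = √(2DSH) ≈ $22,628.61.
Cost at Q = 1,400: (36,900/1,400)×196 + (1,400/2)×35.4 = $5,166.00 + $24,780.00 = $29,946.00.
Excess = $29,946.00 − $22,628.61 = $7,317.39.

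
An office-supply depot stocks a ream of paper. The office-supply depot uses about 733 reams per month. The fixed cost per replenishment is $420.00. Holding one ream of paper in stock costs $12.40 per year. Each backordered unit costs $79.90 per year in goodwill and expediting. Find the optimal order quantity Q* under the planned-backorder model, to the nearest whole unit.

Annual demand D = 733 × 12 = 8,796.
With planned backorders, Q* = √(2DS/H) · √((H+B)/B).
√(2DS/H) = √(2 × 8,796 × 420 / 12.4) = 771.918.
√((H+B)/B) = √((12.4+79.9)/79.9) = 1.0748.
Q* ≈ 829.658.

Q* ≈ 830 reams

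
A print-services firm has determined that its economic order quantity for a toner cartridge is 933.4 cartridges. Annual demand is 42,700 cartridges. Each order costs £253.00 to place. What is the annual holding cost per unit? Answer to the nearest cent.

The basic EOQ model gives Q* = √(2DS/H); rearrange for the unknown.
From Q* = √(2DS/H): H = 2DS / Q*² = 2 × 42,700 × 253 / 933.4² = 24.7995.

H ≈ £24.80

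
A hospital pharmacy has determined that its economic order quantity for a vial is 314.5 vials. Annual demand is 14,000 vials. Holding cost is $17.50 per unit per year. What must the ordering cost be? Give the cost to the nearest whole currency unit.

The basic EOQ model gives Q* = √(2DS/H); rearrange for the unknown.
From Q* = √(2DS/H): S = Q*²H / (2D) = 314.5² × 17.5 / (2 × 14,000) = 61.8189.

S ≈ $62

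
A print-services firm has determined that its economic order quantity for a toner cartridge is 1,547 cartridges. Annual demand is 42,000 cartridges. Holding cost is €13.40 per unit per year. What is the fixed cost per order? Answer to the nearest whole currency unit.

The basic EOQ model gives Q* = √(2DS/H); rearrange for the unknown.
From Q* = √(2DS/H): S = Q*²H / (2D) = 1,547² × 13.4 / (2 × 42,000) = 381.7738.

S ≈ €382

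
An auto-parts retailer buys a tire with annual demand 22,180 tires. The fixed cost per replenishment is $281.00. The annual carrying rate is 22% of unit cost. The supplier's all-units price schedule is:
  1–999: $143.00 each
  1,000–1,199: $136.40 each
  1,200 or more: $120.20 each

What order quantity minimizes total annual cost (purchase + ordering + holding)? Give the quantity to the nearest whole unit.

Holding cost per unit per year at price C is H = 0.22·C.
Candidates are each tier's EOQ (if it falls in that tier) and each price-break quantity.
EOQ at $143.00 = 629.5 (feasible in tier 1): TC = 22,180×$143.00 + (22,180/629.5)×281 + (629.5/2)×0.22×$143.00 = $3,191,542.88.
EOQ at $136.40 = 644.5 < 1000, so use break Q=1000: TC = 22,180×$136.40 + (22,180/1000.0)×281 + (1000.0/2)×0.22×$136.40 = $3,046,588.58.
EOQ at $120.20 = 686.6 < 1200, so use break Q=1200: TC = 22,180×$120.20 + (22,180/1200.0)×281 + (1200.0/2)×0.22×$120.20 = $2,687,096.22.
Lowest total cost is $2,687,096.22 at Q = 1200.0.

Q* ≈ 1,200 tires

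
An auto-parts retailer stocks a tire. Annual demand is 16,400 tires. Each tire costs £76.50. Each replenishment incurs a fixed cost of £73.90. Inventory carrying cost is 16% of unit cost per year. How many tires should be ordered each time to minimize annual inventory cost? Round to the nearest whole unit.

Holding cost H = 0.16 × £76.50 = £12.2400 per unit per year.
EOQ = √(2DS / H) = √(2 × 16,400 × 73.9 / 12.24).
= √(2,423,920 / 12.24) = √198,032.6797 ≈ 445.009.

Q* ≈ 445 tires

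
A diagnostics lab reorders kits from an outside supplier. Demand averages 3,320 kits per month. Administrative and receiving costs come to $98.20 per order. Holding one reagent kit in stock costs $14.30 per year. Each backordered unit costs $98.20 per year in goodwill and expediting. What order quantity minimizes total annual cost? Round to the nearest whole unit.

Annual demand D = 3,320 × 12 = 39,840.
With planned backorders, Q* = √(2DS/H) · √((H+B)/B).
√(2DS/H) = √(2 × 39,840 × 98.2 / 14.3) = 739.712.
√((H+B)/B) = √((14.3+98.2)/98.2) = 1.0703.
Q* ≈ 791.741.

Q* ≈ 792 kits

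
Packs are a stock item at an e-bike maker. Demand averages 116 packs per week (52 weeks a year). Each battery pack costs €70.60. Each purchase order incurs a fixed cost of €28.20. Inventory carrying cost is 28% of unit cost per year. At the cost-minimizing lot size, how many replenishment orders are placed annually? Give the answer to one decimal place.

N ≈ 46.0 orders per year

Annual demand D = 116 × 52 = 6,032.
Holding cost H = 0.28 × €70.60 = €19.7680 per unit per year.
Q* = √(2DS/H) = √(2 × 6,032 × 28.2 / 19.768) ≈ 131.19.
Orders per year = D / Q* = 6,032 / 131.19 ≈ 45.980.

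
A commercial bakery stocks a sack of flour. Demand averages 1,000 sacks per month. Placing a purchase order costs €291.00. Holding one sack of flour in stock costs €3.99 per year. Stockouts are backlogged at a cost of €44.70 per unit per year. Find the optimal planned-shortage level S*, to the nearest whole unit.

S* ≈ 113 sacks

Annual demand D = 1,000 × 12 = 12,000.
With planned backorders, Q* = √(2DS/H) · √((H+B)/B).
√(2DS/H) = √(2 × 12,000 × 291 / 3.99) = 1323.018.
√((H+B)/B) = √((3.99+44.7)/44.7) = 1.0437.
Q* ≈ 1380.803.
S* = Q* · H/(H+B) = 1380.803 × 3.99/48.69 ≈ 113.153.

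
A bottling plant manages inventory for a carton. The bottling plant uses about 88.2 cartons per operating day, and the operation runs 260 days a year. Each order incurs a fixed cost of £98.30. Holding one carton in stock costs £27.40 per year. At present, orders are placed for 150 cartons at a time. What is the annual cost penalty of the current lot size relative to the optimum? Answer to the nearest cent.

Annual demand D = 88.2 × 260 = 22,932.
EOQ = √(2DS/H) = √(2 × 22,932 × 98.3 / 27.4) ≈ 405.64.
Cost at Q* = (D/Q*)S + (Q*/2)H = √(2DSH) ≈ £11,114.45.
Cost at Q = 150: (22,932/150)×98.3 + (150/2)×27.4 = £15,028.10 + £2,055.00 = £17,083.10.
Excess = £17,083.10 − £11,114.45 = £5,968.65.

Extra cost ≈ £5,968.65 per year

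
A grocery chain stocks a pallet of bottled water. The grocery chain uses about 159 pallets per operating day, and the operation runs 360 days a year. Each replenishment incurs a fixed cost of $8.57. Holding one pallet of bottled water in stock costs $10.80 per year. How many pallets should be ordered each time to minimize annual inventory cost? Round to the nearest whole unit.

Q* ≈ 301 pallets

Annual demand D = 159 × 360 = 57,240.
EOQ = √(2DS / H) = √(2 × 57,240 × 8.57 / 10.8).
= √(981,093.6 / 10.8) = √90,842 ≈ 301.400.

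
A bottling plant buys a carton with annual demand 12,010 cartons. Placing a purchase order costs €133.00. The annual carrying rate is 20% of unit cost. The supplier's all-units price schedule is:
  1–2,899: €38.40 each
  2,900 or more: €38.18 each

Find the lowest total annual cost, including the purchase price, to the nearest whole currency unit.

Holding cost per unit per year at price C is H = 0.20·C.
Evaluate total cost at each tier's feasible EOQ or, if the EOQ is below the tier, at the tier's minimum quantity.
EOQ at €38.40 = 645.0 (feasible in tier 1): TC = 12,010×€38.40 + (12,010/645.0)×133 + (645.0/2)×0.20×€38.40 = €466,137.28.
EOQ at €38.18 = 646.8 < 2900, so use break Q=2900: TC = 12,010×€38.18 + (12,010/2900.0)×133 + (2900.0/2)×0.20×€38.18 = €470,164.80.
Lowest total cost among the candidates is at Q = 645.0.

TC* ≈ €466,137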